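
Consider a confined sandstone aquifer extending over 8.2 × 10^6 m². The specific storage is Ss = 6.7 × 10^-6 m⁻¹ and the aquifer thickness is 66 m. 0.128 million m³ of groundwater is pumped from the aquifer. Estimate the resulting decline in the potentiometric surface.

Δh ≈ 35.3 m

S = Ss × b = 6.7 × 10^-6 m⁻¹ × 66 m = 4.422 × 10^-4
ΔV = 0.128 million m³ = 1.28 × 10^5 m³
Δh = ΔV / (S × A) = 1.28 × 10^5 m³ / (4.422 × 10^-4 × 8.2 × 10^6 m²) = 35.3 m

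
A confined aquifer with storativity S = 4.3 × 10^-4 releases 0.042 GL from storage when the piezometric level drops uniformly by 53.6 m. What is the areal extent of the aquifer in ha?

A ≈ 182 ha

ΔV = 0.042 GL = 42000 m³
A = ΔV / (S × Δh) = 42000 / (4.3 × 10^-4 × 53.6) = 1.822 × 10^6 m²
A = 1.822 × 10^6 m² = 182.2 ha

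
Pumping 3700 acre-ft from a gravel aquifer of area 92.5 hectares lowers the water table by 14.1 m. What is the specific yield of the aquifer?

Sy ≈ 0.35

A = 92.5 hectares = 9.25 × 10^5 m²
ΔV = 3700 acre-ft = 4.564 × 10^6 m³
Sy = ΔV / (A × Δh) = 4.564 × 10^6 m³ / (9.25 × 10^5 m² × 14.1 m) = 0.3499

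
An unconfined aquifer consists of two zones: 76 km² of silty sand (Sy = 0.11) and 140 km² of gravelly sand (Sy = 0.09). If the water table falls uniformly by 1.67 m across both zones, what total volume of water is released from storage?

A₁ = 76 km² = 7.6 × 10^7 m²; A₂ = 140 km² = 1.4 × 10^8 m²
ΔV₁ = 0.11 × 7.6 × 10^7 × 1.67 = 1.396 × 10^7 m³
ΔV₂ = 0.09 × 1.4 × 10^8 × 1.67 = 2.104 × 10^7 m³
ΔV = ΔV₁ + ΔV₂ = 3.5 × 10^7 m³

ΔV ≈ 3.5 × 10^7 m³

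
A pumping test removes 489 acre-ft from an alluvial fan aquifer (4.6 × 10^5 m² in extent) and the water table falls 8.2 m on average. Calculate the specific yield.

Sy ≈ 0.16

ΔV = 489 acre-ft = 6.032 × 10^5 m³
Sy = ΔV / (A × Δh) = 6.032 × 10^5 m³ / (4.6 × 10^5 m² × 8.2 m) = 0.1599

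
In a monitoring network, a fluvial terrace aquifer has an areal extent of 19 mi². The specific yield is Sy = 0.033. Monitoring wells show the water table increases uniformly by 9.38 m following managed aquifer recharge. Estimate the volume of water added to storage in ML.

ΔV ≈ 15200 ML

A = 19 mi² = 4.921 × 10^7 m²
ΔV = Sy × A × Δh = 0.033 × 4.921 × 10^7 m² × 9.38 m = 1.523 × 10^7 m³
ΔV = 1.523 × 10^7 m³ = 15230 ML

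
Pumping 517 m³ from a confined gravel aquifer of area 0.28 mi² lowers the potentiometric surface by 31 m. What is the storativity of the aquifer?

S ≈ 2.3 × 10^-5

A = 0.28 mi² = 7.252 × 10^5 m²
S = ΔV / (A × Δh) = 517 m³ / (7.252 × 10^5 m² × 31 m) = 2.3 × 10^-5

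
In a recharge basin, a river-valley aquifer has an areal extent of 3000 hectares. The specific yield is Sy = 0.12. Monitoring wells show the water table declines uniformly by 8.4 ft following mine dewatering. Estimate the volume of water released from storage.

ΔV ≈ 9.22 × 10^6 m³

A = 3000 hectares = 3 × 10^7 m²
Δh = 8.4 ft = 2.56 m
ΔV = Sy × A × Δh = 0.12 × 3 × 10^7 m² × 2.56 m = 9.217 × 10^6 m³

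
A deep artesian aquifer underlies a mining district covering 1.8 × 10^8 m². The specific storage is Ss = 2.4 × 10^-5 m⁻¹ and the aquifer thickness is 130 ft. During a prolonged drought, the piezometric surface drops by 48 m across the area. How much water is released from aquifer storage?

b = 130 ft = 39.62 m
S = Ss × b = 2.4 × 10^-5 m⁻¹ × 39.62 m = 9.51 × 10^-4
ΔV = S × A × Δh = 9.51 × 10^-4 × 1.8 × 10^8 m² × 48 m = 8.216 × 10^6 m³

ΔV ≈ 8.22 × 10^6 m³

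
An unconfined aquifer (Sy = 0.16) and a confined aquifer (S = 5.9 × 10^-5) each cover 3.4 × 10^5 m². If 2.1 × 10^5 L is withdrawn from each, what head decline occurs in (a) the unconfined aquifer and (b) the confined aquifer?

Δh_u ≈ 0.00386 m; Δh_c ≈ 10.5 m

ΔV = 2.1 × 10^5 L = 210 m³
Unconfined: Δh_u = ΔV/(Sy·A) = 210/(0.16 × 3.4 × 10^5) = 0.00386 m
Confined: Δh_c = ΔV/(S·A) = 210/(5.9 × 10^-5 × 3.4 × 10^5) = 10.47 m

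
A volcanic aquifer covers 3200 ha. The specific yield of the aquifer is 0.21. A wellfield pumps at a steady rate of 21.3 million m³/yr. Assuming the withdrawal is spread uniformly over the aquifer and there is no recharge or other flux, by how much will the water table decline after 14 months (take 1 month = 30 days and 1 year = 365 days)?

Δh ≈ 3.65 m

A = 3200 ha = 3.2 × 10^7 m²
Q = 21.3 million m³/yr = 58360 m³/d
t = 14 months = 420 d
ΔV = Q × t = 58360 m³/d × 420 d = 2.451 × 10^7 m³
Δh = ΔV / (Sy × A) = 2.451 × 10^7 / (0.21 × 3.2 × 10^7) = 3.647 m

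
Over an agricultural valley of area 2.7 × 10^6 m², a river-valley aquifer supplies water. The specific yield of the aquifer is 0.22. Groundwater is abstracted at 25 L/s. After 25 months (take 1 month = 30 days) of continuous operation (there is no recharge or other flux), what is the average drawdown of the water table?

Q = 25 L/s = 2160 m³/d
t = 25 months = 750 d
ΔV = Q × t = 2160 m³/d × 750 d = 1.62 × 10^6 m³
Δh = ΔV / (Sy × A) = 1.62 × 10^6 / (0.22 × 2.7 × 10^6) = 2.727 m

Δh ≈ 2.73 m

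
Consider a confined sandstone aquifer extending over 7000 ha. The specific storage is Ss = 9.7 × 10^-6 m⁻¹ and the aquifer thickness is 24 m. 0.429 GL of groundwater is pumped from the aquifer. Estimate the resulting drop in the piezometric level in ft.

Δh ≈ 86.4 ft

S = Ss × b = 9.7 × 10^-6 m⁻¹ × 24 m = 2.328 × 10^-4
A = 7000 ha = 7 × 10^7 m²
ΔV = 0.429 GL = 4.29 × 10^5 m³
Δh = ΔV / (S × A) = 4.29 × 10^5 m³ / (2.328 × 10^-4 × 7 × 10^7 m²) = 26.33 m
Δh = 26.33 m = 86.37 ft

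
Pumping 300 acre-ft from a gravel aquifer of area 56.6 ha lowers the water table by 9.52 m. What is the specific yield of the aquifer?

Sy ≈ 0.069

A = 56.6 ha = 5.66 × 10^5 m²
ΔV = 300 acre-ft = 3.7 × 10^5 m³
Sy = ΔV / (A × Δh) = 3.7 × 10^5 m³ / (5.66 × 10^5 m² × 9.52 m) = 0.06868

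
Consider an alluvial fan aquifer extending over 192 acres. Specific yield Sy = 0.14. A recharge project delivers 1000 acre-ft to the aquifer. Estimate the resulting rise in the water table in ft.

Δh ≈ 37.2 ft

A = 192 acres = 7.77 × 10^5 m²
ΔV = 1000 acre-ft = 1.233 × 10^6 m³
Δh = ΔV / (Sy × A) = 1.233 × 10^6 m³ / (0.14 × 7.77 × 10^5 m²) = 11.34 m
Δh = 11.34 m = 37.2 ft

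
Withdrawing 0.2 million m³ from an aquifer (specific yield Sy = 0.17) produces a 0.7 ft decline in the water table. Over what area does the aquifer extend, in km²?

A ≈ 5.51 km²

Δh = 0.7 ft = 0.2134 m
ΔV = 0.2 million m³ = 2 × 10^5 m³
A = ΔV / (Sy × Δh) = 2 × 10^5 / (0.17 × 0.2134) = 5.514 × 10^6 m²
A = 5.514 × 10^6 m² = 5.514 km²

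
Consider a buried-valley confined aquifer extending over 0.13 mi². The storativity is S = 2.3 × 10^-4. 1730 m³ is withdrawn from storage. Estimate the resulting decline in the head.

A = 0.13 mi² = 3.367 × 10^5 m²
Δh = ΔV / (S × A) = 1730 m³ / (2.3 × 10^-4 × 3.367 × 10^5 m²) = 22.34 m

Δh ≈ 22.3 m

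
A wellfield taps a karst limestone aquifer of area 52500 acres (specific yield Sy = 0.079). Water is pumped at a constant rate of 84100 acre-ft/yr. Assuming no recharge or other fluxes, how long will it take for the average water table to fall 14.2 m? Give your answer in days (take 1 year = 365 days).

A = 52500 acres = 2.125 × 10^8 m²
ΔV = Sy × A × Δh = 0.079 × 2.125 × 10^8 × 14.2 = 2.383 × 10^8 m³
Q = 84100 acre-ft/yr = 2.842 × 10^5 m³/d
t = ΔV / Q = 2.383 × 10^8 m³ / 2.842 × 10^5 m³/d = 838.6 d

t ≈ 839 days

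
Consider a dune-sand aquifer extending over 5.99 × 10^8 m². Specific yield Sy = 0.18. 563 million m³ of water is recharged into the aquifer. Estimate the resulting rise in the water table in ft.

Δh ≈ 17.1 ft

ΔV = 563 million m³ = 5.63 × 10^8 m³
Δh = ΔV / (Sy × A) = 5.63 × 10^8 m³ / (0.18 × 5.99 × 10^8 m²) = 5.222 m
Δh = 5.222 m = 17.13 ft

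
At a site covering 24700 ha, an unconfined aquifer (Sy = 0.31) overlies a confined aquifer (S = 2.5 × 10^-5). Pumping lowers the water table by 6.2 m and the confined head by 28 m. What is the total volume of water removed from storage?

ΔV ≈ 4.75 × 10^8 m³

A = 24700 ha = 2.47 × 10^8 m²
Unconfined: ΔV_u = Sy × A × Δh_u = 0.31 × 2.47 × 10^8 × 6.2 = 4.747 × 10^8 m³
Confined: ΔV_c = S × A × Δh_c = 2.5 × 10^-5 × 2.47 × 10^8 × 28 = 1.729 × 10^5 m³
Total ΔV = 4.747 × 10^8 + 1.729 × 10^5 = 4.749 × 10^8 m³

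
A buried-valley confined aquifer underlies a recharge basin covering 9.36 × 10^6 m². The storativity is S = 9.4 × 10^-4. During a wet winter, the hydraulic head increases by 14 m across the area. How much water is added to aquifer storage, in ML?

ΔV = S × A × Δh = 9.4 × 10^-4 × 9.36 × 10^6 m² × 14 m = 1.232 × 10^5 m³
ΔV = 1.232 × 10^5 m³ = 123.2 ML

ΔV ≈ 123 ML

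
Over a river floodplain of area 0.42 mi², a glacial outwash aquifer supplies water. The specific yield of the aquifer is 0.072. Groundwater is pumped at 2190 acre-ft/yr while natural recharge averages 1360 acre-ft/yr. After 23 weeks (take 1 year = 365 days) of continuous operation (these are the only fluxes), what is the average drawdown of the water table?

A = 0.42 mi² = 1.088 × 10^6 m²
Net abstraction = 2190 − 1360 = 830 acre-ft/yr
Q_net = 830 acre-ft/yr = 2805 m³/d
t = 23 weeks = 161 d
ΔV = Q × t = 2805 m³/d × 161 d = 4.516 × 10^5 m³
Δh = ΔV / (Sy × A) = 4.516 × 10^5 / (0.072 × 1.088 × 10^6) = 5.766 m

Δh ≈ 5.77 m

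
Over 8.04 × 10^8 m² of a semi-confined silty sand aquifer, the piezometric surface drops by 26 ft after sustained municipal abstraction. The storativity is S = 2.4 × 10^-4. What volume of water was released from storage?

ΔV ≈ 1.53 × 10^6 m³

Δh = 26 ft = 7.925 m
ΔV = S × A × Δh = 2.4 × 10^-4 × 8.04 × 10^8 m² × 7.925 m = 1.529 × 10^6 m³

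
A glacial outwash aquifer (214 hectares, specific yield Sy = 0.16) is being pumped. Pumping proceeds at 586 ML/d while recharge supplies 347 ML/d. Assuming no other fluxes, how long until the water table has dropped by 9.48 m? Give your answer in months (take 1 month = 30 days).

A = 214 hectares = 2.14 × 10^6 m²
ΔV = Sy × A × Δh = 0.16 × 2.14 × 10^6 × 9.48 = 3.246 × 10^6 m³
Net withdrawal = 586 − 347 = 239 ML/d = 2.39 × 10^5 m³/d
t = ΔV / Q = 3.246 × 10^6 m³ / 2.39 × 10^5 m³/d = 13.58 d
t = 13.58 d ≈ 0.4527 months

t ≈ 0.453 months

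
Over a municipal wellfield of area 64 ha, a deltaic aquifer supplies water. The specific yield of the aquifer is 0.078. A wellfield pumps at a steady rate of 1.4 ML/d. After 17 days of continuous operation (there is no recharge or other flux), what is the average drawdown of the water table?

A = 64 ha = 6.4 × 10^5 m²
Q = 1.4 ML/d = 1400 m³/d
ΔV = Q × t = 1400 m³/d × 17 d = 23800 m³
Δh = ΔV / (Sy × A) = 23800 / (0.078 × 6.4 × 10^5) = 0.4768 m

Δh ≈ 0.477 m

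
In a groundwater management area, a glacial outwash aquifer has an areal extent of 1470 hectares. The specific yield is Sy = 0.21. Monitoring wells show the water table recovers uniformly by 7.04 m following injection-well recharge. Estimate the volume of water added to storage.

ΔV ≈ 2.17 × 10^7 m³

A = 1470 hectares = 1.47 × 10^7 m²
ΔV = Sy × A × Δh = 0.21 × 1.47 × 10^7 m² × 7.04 m = 2.173 × 10^7 m³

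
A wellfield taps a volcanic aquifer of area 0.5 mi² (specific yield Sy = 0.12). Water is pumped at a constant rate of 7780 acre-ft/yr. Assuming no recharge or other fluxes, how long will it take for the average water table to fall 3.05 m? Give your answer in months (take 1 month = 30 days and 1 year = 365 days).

A = 0.5 mi² = 1.295 × 10^6 m²
ΔV = Sy × A × Δh = 0.12 × 1.295 × 10^6 × 3.05 = 4.74 × 10^5 m³
Q = 7780 acre-ft/yr = 26290 m³/d
t = ΔV / Q = 4.74 × 10^5 m³ / 26290 m³/d = 18.03 d
t = 18.03 d ≈ 0.6009 months

t ≈ 0.601 months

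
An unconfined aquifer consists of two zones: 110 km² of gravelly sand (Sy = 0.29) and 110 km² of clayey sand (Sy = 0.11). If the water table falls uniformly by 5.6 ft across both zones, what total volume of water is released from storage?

A₁ = 110 km² = 1.1 × 10^8 m²; A₂ = 110 km² = 1.1 × 10^8 m²
Δh = 5.6 ft = 1.707 m
ΔV₁ = 0.29 × 1.1 × 10^8 × 1.707 = 5.445 × 10^7 m³
ΔV₂ = 0.11 × 1.1 × 10^8 × 1.707 = 2.065 × 10^7 m³
ΔV = ΔV₁ + ΔV₂ = 7.51 × 10^7 m³

ΔV ≈ 7.51 × 10^7 m³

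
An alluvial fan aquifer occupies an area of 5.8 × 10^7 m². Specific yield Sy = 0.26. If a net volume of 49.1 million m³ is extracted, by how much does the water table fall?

Δh ≈ 3.26 m

ΔV = 49.1 million m³ = 4.91 × 10^7 m³
Δh = ΔV / (Sy × A) = 4.91 × 10^7 m³ / (0.26 × 5.8 × 10^7 m²) = 3.256 m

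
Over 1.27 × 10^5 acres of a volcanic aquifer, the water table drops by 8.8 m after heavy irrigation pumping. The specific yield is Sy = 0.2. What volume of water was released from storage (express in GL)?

ΔV ≈ 905 GL

A = 1.27 × 10^5 acres = 5.14 × 10^8 m²
ΔV = Sy × A × Δh = 0.2 × 5.14 × 10^8 m² × 8.8 m = 9.046 × 10^8 m³
ΔV = 9.046 × 10^8 m³ = 904.6 GL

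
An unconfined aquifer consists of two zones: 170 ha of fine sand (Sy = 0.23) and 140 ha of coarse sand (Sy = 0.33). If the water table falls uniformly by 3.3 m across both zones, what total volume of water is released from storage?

ΔV ≈ 2.81 × 10^6 m³

A₁ = 170 ha = 1.7 × 10^6 m²; A₂ = 140 ha = 1.4 × 10^6 m²
ΔV₁ = 0.23 × 1.7 × 10^6 × 3.3 = 1.29 × 10^6 m³
ΔV₂ = 0.33 × 1.4 × 10^6 × 3.3 = 1.525 × 10^6 m³
ΔV = ΔV₁ + ΔV₂ = 2.815 × 10^6 m³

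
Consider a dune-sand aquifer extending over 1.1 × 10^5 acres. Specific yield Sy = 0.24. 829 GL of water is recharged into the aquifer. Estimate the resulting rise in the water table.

A = 1.1 × 10^5 acres = 4.452 × 10^8 m²
ΔV = 829 GL = 8.29 × 10^8 m³
Δh = ΔV / (Sy × A) = 8.29 × 10^8 m³ / (0.24 × 4.452 × 10^8 m²) = 7.759 m

Δh ≈ 7.76 m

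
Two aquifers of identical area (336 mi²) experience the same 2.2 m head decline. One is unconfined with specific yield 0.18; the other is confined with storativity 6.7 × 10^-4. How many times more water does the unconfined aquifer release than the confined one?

ΔV_u / ΔV_c ≈ 269

A = 336 mi² = 8.702 × 10^8 m²
Unconfined: ΔV_u = Sy × A × Δh = 0.18 × 8.702 × 10^8 × 2.2 = 3.446 × 10^8 m³
Confined: ΔV_c = S × A × Δh = 6.7 × 10^-4 × 8.702 × 10^8 × 2.2 = 1.283 × 10^6 m³
Ratio = ΔV_u / ΔV_c = Sy / S = 0.18 / 6.7 × 10^-4 = 268.7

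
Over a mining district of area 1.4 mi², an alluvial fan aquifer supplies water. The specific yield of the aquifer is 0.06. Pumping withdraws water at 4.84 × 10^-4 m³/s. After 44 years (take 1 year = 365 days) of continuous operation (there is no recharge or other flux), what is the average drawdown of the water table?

A = 1.4 mi² = 3.626 × 10^6 m²
Q = 4.84 × 10^-4 m³/s = 41.82 m³/d
t = 44 years = 16060 d
ΔV = Q × t = 41.82 m³/d × 16060 d = 6.716 × 10^5 m³
Δh = ΔV / (Sy × A) = 6.716 × 10^5 / (0.06 × 3.626 × 10^6) = 3.087 m

Δh ≈ 3.09 m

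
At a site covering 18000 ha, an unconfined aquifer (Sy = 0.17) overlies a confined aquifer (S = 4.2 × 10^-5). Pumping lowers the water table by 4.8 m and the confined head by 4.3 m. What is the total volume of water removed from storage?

A = 18000 ha = 1.8 × 10^8 m²
Unconfined: ΔV_u = Sy × A × Δh_u = 0.17 × 1.8 × 10^8 × 4.8 = 1.469 × 10^8 m³
Confined: ΔV_c = S × A × Δh_c = 4.2 × 10^-5 × 1.8 × 10^8 × 4.3 = 32510 m³
Total ΔV = 1.469 × 10^8 + 32510 = 1.469 × 10^8 m³

ΔV ≈ 1.47 × 10^8 m³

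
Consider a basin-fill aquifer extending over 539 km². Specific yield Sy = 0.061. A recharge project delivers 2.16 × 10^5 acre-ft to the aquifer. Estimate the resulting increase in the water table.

A = 539 km² = 5.39 × 10^8 m²
ΔV = 2.16 × 10^5 acre-ft = 2.664 × 10^8 m³
Δh = ΔV / (Sy × A) = 2.664 × 10^8 m³ / (0.061 × 5.39 × 10^8 m²) = 8.103 m

Δh ≈ 8.1 m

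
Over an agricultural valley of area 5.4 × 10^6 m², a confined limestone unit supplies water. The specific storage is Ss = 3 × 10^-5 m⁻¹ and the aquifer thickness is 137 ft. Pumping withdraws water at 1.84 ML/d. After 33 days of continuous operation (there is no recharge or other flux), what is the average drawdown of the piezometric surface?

b = 137 ft = 41.76 m
S = Ss × b = 3 × 10^-5 m⁻¹ × 41.76 m = 1.253 × 10^-3
Q = 1.84 ML/d = 1840 m³/d
ΔV = Q × t = 1840 m³/d × 33 d = 60720 m³
Δh = ΔV / (S × A) = 60720 / (0.001253 × 5.4 × 10^6) = 8.976 m

Δh ≈ 8.98 m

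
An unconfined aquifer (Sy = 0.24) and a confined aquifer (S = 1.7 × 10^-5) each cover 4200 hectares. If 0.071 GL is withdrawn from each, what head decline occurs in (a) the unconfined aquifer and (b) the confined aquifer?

A = 4200 hectares = 4.2 × 10^7 m²
ΔV = 0.071 GL = 71000 m³
Unconfined: Δh_u = ΔV/(Sy·A) = 71000/(0.24 × 4.2 × 10^7) = 0.007044 m
Confined: Δh_c = ΔV/(S·A) = 71000/(1.7 × 10^-5 × 4.2 × 10^7) = 99.44 m

Δh_u ≈ 0.00704 m; Δh_c ≈ 99.4 m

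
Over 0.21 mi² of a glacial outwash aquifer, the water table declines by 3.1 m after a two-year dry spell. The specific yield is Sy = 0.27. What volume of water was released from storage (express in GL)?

ΔV ≈ 0.455 GL

A = 0.21 mi² = 5.439 × 10^5 m²
ΔV = Sy × A × Δh = 0.27 × 5.439 × 10^5 m² × 3.1 m = 4.552 × 10^5 m³
ΔV = 4.552 × 10^5 m³ = 0.4552 GL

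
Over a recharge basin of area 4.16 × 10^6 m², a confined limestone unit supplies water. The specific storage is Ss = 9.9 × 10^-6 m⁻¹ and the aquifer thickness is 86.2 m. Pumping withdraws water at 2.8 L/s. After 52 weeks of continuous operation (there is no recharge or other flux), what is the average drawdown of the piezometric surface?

Δh ≈ 24.8 m

S = Ss × b = 9.9 × 10^-6 m⁻¹ × 86.2 m = 8.534 × 10^-4
Q = 2.8 L/s = 241.9 m³/d
t = 52 weeks = 364 d
ΔV = Q × t = 241.9 m³/d × 364 d = 88060 m³
Δh = ΔV / (S × A) = 88060 / (8.534 × 10^-4 × 4.16 × 10^6) = 24.8 m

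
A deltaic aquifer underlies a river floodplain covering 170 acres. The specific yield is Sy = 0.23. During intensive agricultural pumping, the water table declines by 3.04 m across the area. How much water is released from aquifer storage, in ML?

ΔV ≈ 481 ML

A = 170 acres = 6.88 × 10^5 m²
ΔV = Sy × A × Δh = 0.23 × 6.88 × 10^5 m² × 3.04 m = 4.81 × 10^5 m³
ΔV = 4.81 × 10^5 m³ = 481 ML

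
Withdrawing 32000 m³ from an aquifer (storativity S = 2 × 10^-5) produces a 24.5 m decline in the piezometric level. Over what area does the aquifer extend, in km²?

A ≈ 65.3 km²

A = ΔV / (S × Δh) = 32000 / (2 × 10^-5 × 24.5) = 6.531 × 10^7 m²
A = 6.531 × 10^7 m² = 65.31 km²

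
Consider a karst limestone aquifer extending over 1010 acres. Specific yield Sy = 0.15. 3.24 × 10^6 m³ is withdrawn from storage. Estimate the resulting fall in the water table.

Δh ≈ 5.28 m

A = 1010 acres = 4.087 × 10^6 m²
Δh = ΔV / (Sy × A) = 3.24 × 10^6 m³ / (0.15 × 4.087 × 10^6 m²) = 5.285 m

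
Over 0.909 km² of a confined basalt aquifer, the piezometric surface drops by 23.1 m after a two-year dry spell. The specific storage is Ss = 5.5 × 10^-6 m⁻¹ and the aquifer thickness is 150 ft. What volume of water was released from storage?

b = 150 ft = 45.72 m
S = Ss × b = 5.5 × 10^-6 m⁻¹ × 45.72 m = 2.515 × 10^-4
A = 0.909 km² = 9.09 × 10^5 m²
ΔV = S × A × Δh = 2.515 × 10^-4 × 9.09 × 10^5 m² × 23.1 m = 5280 m³

ΔV ≈ 5280 m³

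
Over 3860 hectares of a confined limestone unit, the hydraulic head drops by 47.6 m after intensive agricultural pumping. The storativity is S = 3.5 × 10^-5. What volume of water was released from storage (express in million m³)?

ΔV ≈ 0.0643 million m³

A = 3860 hectares = 3.86 × 10^7 m²
ΔV = S × A × Δh = 3.5 × 10^-5 × 3.86 × 10^7 m² × 47.6 m = 64310 m³
ΔV = 64310 m³ = 0.06431 million m³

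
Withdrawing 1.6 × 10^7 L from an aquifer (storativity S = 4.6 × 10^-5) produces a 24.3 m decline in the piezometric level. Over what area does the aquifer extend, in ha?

A ≈ 1430 ha

ΔV = 1.6 × 10^7 L = 16000 m³
A = ΔV / (S × Δh) = 16000 / (4.6 × 10^-5 × 24.3) = 1.431 × 10^7 m²
A = 1.431 × 10^7 m² = 1431 ha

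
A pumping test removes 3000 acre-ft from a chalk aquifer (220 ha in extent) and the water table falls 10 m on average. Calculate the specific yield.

A = 220 ha = 2.2 × 10^6 m²
ΔV = 3000 acre-ft = 3.7 × 10^6 m³
Sy = ΔV / (A × Δh) = 3.7 × 10^6 m³ / (2.2 × 10^6 m² × 10 m) = 0.1682

Sy ≈ 0.17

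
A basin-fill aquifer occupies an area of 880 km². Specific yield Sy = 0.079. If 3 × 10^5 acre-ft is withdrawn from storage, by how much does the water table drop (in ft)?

Δh ≈ 17.5 ft

A = 880 km² = 8.8 × 10^8 m²
ΔV = 3 × 10^5 acre-ft = 3.7 × 10^8 m³
Δh = ΔV / (Sy × A) = 3.7 × 10^8 m³ / (0.079 × 8.8 × 10^8 m²) = 5.323 m
Δh = 5.323 m = 17.46 ft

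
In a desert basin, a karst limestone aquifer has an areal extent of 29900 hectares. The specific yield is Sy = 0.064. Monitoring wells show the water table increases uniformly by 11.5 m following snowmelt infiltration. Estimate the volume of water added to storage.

ΔV ≈ 2.2 × 10^8 m³

A = 29900 hectares = 2.99 × 10^8 m²
ΔV = Sy × A × Δh = 0.064 × 2.99 × 10^8 m² × 11.5 m = 2.201 × 10^8 m³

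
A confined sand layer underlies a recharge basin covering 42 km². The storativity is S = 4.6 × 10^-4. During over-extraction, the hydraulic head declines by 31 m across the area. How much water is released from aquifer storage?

ΔV ≈ 5.99 × 10^5 m³

A = 42 km² = 4.2 × 10^7 m²
ΔV = S × A × Δh = 4.6 × 10^-4 × 4.2 × 10^7 m² × 31 m = 5.989 × 10^5 m³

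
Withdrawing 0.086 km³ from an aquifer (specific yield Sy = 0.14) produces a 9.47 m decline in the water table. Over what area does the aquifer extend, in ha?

A ≈ 6490 ha

ΔV = 0.086 km³ = 8.6 × 10^7 m³
A = ΔV / (Sy × Δh) = 8.6 × 10^7 / (0.14 × 9.47) = 6.487 × 10^7 m²
A = 6.487 × 10^7 m² = 6487 ha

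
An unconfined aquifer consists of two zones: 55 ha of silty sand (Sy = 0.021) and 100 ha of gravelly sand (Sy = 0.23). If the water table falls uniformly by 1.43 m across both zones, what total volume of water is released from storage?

A₁ = 55 ha = 5.5 × 10^5 m²; A₂ = 100 ha = 1 × 10^6 m²
ΔV₁ = 0.021 × 5.5 × 10^5 × 1.43 = 16520 m³
ΔV₂ = 0.23 × 1 × 10^6 × 1.43 = 3.289 × 10^5 m³
ΔV = ΔV₁ + ΔV₂ = 3.454 × 10^5 m³

ΔV ≈ 3.45 × 10^5 m³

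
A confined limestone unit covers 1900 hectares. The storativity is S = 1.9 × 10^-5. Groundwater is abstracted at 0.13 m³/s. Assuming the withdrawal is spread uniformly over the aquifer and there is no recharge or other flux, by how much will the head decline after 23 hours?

Δh ≈ 29.8 m

A = 1900 hectares = 1.9 × 10^7 m²
Q = 0.13 m³/s = 11230 m³/d
t = 23 hours = 0.9583 d
ΔV = Q × t = 11230 m³/d × 0.9583 d = 10760 m³
Δh = ΔV / (S × A) = 10760 / (1.9 × 10^-5 × 1.9 × 10^7) = 29.82 m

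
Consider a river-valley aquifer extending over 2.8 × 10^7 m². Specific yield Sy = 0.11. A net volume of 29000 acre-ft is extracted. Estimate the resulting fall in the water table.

Δh ≈ 11.6 m

ΔV = 29000 acre-ft = 3.577 × 10^7 m³
Δh = ΔV / (Sy × A) = 3.577 × 10^7 m³ / (0.11 × 2.8 × 10^7 m²) = 11.61 m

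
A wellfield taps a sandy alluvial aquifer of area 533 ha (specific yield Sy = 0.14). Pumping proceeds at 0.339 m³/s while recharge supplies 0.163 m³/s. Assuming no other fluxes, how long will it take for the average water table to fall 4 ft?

A = 533 ha = 5.33 × 10^6 m²
Δh = 4 ft = 1.219 m
ΔV = Sy × A × Δh = 0.14 × 5.33 × 10^6 × 1.219 = 9.098 × 10^5 m³
Net withdrawal = 0.339 − 0.163 = 0.176 m³/s = 15210 m³/d
t = ΔV / Q = 9.098 × 10^5 m³ / 15210 m³/d = 59.83 d

t ≈ 59.8 days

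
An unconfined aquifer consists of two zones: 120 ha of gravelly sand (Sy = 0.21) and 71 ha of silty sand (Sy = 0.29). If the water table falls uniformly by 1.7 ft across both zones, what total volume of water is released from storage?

ΔV ≈ 2.37 × 10^5 m³

A₁ = 120 ha = 1.2 × 10^6 m²; A₂ = 71 ha = 7.1 × 10^5 m²
Δh = 1.7 ft = 0.5182 m
ΔV₁ = 0.21 × 1.2 × 10^6 × 0.5182 = 1.306 × 10^5 m³
ΔV₂ = 0.29 × 7.1 × 10^5 × 0.5182 = 1.067 × 10^5 m³
ΔV = ΔV₁ + ΔV₂ = 2.373 × 10^5 m³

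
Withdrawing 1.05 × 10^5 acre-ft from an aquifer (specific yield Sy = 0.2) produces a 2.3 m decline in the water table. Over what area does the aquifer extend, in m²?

A ≈ 2.82 × 10^8 m²

ΔV = 1.05 × 10^5 acre-ft = 1.295 × 10^8 m³
A = ΔV / (Sy × Δh) = 1.295 × 10^8 / (0.2 × 2.3) = 2.816 × 10^8 m²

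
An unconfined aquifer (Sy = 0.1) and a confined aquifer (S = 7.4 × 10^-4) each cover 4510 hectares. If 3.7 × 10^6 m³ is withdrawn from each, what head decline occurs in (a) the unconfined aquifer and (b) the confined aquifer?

A = 4510 hectares = 4.51 × 10^7 m²
Unconfined: Δh_u = ΔV/(Sy·A) = 3.7 × 10^6/(0.1 × 4.51 × 10^7) = 0.8204 m
Confined: Δh_c = ΔV/(S·A) = 3.7 × 10^6/(7.4 × 10^-4 × 4.51 × 10^7) = 110.9 m

Δh_u ≈ 0.82 m; Δh_c ≈ 111 m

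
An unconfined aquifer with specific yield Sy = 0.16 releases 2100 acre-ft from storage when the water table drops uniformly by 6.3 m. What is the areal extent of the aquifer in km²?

ΔV = 2100 acre-ft = 2.59 × 10^6 m³
A = ΔV / (Sy × Δh) = 2.59 × 10^6 / (0.16 × 6.3) = 2.57 × 10^6 m²
A = 2.57 × 10^6 m² = 2.57 km²

A ≈ 2.57 km²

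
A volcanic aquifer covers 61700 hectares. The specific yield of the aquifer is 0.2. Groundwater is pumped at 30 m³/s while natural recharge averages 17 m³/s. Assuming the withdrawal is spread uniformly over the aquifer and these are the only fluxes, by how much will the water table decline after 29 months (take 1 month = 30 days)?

Δh ≈ 7.92 m

A = 61700 hectares = 6.17 × 10^8 m²
Net abstraction = 30 − 17 = 13 m³/s
Q_net = 13 m³/s = 1.123 × 10^6 m³/d
t = 29 months = 870 d
ΔV = Q × t = 1.123 × 10^6 m³/d × 870 d = 9.772 × 10^8 m³
Δh = ΔV / (Sy × A) = 9.772 × 10^8 / (0.2 × 6.17 × 10^8) = 7.919 m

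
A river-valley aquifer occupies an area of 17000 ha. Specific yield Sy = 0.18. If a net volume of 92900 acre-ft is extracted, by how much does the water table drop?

Δh ≈ 3.74 m

A = 17000 ha = 1.7 × 10^8 m²
ΔV = 92900 acre-ft = 1.146 × 10^8 m³
Δh = ΔV / (Sy × A) = 1.146 × 10^8 m³ / (0.18 × 1.7 × 10^8 m²) = 3.745 m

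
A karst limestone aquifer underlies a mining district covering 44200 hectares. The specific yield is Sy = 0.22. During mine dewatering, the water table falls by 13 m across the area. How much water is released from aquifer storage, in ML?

A = 44200 hectares = 4.42 × 10^8 m²
ΔV = Sy × A × Δh = 0.22 × 4.42 × 10^8 m² × 13 m = 1.264 × 10^9 m³
ΔV = 1.264 × 10^9 m³ = 1.264 × 10^6 ML

ΔV ≈ 1.26 × 10^6 ML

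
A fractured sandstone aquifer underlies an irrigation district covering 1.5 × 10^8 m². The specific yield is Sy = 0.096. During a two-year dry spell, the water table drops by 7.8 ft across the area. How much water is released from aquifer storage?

ΔV ≈ 3.42 × 10^7 m³

Δh = 7.8 ft = 2.377 m
ΔV = Sy × A × Δh = 0.096 × 1.5 × 10^8 m² × 2.377 m = 3.424 × 10^7 m³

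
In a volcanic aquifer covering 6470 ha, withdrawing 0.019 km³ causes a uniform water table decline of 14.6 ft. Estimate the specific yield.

Sy ≈ 0.066

A = 6470 ha = 6.47 × 10^7 m²
Δh = 14.6 ft = 4.45 m
ΔV = 0.019 km³ = 1.9 × 10^7 m³
Sy = ΔV / (A × Δh) = 1.9 × 10^7 m³ / (6.47 × 10^7 m² × 4.45 m) = 0.06599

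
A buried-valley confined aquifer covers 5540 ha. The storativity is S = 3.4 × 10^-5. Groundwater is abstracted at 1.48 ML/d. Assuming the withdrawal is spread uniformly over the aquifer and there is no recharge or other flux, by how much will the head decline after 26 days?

Δh ≈ 20.4 m

A = 5540 ha = 5.54 × 10^7 m²
Q = 1.48 ML/d = 1480 m³/d
ΔV = Q × t = 1480 m³/d × 26 d = 38480 m³
Δh = ΔV / (S × A) = 38480 / (3.4 × 10^-5 × 5.54 × 10^7) = 20.43 m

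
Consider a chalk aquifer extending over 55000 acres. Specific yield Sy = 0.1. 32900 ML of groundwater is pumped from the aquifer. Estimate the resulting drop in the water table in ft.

Δh ≈ 4.85 ft

A = 55000 acres = 2.226 × 10^8 m²
ΔV = 32900 ML = 3.29 × 10^7 m³
Δh = ΔV / (Sy × A) = 3.29 × 10^7 m³ / (0.1 × 2.226 × 10^8 m²) = 1.478 m
Δh = 1.478 m = 4.85 ft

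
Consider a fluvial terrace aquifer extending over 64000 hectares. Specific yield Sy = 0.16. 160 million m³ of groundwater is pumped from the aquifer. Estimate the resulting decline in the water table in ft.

A = 64000 hectares = 6.4 × 10^8 m²
ΔV = 160 million m³ = 1.6 × 10^8 m³
Δh = ΔV / (Sy × A) = 1.6 × 10^8 m³ / (0.16 × 6.4 × 10^8 m²) = 1.562 m
Δh = 1.562 m = 5.126 ft

Δh ≈ 5.13 ft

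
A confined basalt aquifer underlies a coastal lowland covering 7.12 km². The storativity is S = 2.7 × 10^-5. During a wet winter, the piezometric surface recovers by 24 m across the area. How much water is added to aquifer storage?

A = 7.12 km² = 7.12 × 10^6 m²
ΔV = S × A × Δh = 2.7 × 10^-5 × 7.12 × 10^6 m² × 24 m = 4614 m³

ΔV ≈ 4610 m³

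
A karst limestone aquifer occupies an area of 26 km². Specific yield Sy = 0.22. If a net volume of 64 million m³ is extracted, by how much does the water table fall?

A = 26 km² = 2.6 × 10^7 m²
ΔV = 64 million m³ = 6.4 × 10^7 m³
Δh = ΔV / (Sy × A) = 6.4 × 10^7 m³ / (0.22 × 2.6 × 10^7 m²) = 11.19 m

Δh ≈ 11.2 m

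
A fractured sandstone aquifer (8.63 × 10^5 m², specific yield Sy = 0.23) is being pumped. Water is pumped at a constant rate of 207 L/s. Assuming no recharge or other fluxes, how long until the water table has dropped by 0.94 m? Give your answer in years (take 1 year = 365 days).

t ≈ 0.0286 years

ΔV = Sy × A × Δh = 0.23 × 8.63 × 10^5 × 0.94 = 1.866 × 10^5 m³
Q = 207 L/s = 17880 m³/d
t = ΔV / Q = 1.866 × 10^5 m³ / 17880 m³/d = 10.43 d
t = 10.43 d ≈ 0.02858 years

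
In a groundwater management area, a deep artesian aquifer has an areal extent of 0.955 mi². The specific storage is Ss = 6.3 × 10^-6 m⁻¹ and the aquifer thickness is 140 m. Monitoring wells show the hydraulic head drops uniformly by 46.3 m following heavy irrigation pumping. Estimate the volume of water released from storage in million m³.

ΔV ≈ 0.101 million m³

S = Ss × b = 6.3 × 10^-6 m⁻¹ × 140 m = 8.82 × 10^-4
A = 0.955 mi² = 2.473 × 10^6 m²
ΔV = S × A × Δh = 8.82 × 10^-4 × 2.473 × 10^6 m² × 46.3 m = 1.01 × 10^5 m³
ΔV = 1.01 × 10^5 m³ = 0.101 million m³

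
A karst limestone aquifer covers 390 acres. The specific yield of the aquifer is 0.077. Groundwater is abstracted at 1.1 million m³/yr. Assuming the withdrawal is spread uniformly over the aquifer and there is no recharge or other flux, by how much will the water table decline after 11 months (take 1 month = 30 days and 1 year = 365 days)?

A = 390 acres = 1.578 × 10^6 m²
Q = 1.1 million m³/yr = 3014 m³/d
t = 11 months = 330 d
ΔV = Q × t = 3014 m³/d × 330 d = 9.945 × 10^5 m³
Δh = ΔV / (Sy × A) = 9.945 × 10^5 / (0.077 × 1.578 × 10^6) = 8.184 m

Δh ≈ 8.18 m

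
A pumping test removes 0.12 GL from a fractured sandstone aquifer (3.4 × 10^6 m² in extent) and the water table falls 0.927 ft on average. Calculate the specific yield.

Δh = 0.927 ft = 0.2825 m
ΔV = 0.12 GL = 1.2 × 10^5 m³
Sy = ΔV / (A × Δh) = 1.2 × 10^5 m³ / (3.4 × 10^6 m² × 0.2825 m) = 0.1249

Sy ≈ 0.12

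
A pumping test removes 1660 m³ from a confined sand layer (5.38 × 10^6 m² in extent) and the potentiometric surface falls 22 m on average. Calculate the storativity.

S = ΔV / (A × Δh) = 1660 m³ / (5.38 × 10^6 m² × 22 m) = 1.403 × 10^-5

S ≈ 1.4 × 10^-5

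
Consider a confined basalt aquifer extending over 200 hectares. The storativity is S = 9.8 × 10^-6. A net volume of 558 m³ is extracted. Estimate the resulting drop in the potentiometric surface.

A = 200 hectares = 2 × 10^6 m²
Δh = ΔV / (S × A) = 558 m³ / (9.8 × 10^-6 × 2 × 10^6 m²) = 28.47 m

Δh ≈ 28.5 m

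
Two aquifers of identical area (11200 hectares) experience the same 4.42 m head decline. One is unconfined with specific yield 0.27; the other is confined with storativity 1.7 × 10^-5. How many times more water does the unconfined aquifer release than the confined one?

A = 11200 hectares = 1.12 × 10^8 m²
Unconfined: ΔV_u = Sy × A × Δh = 0.27 × 1.12 × 10^8 × 4.42 = 1.337 × 10^8 m³
Confined: ΔV_c = S × A × Δh = 1.7 × 10^-5 × 1.12 × 10^8 × 4.42 = 8416 m³
Ratio = ΔV_u / ΔV_c = Sy / S = 0.27 / 1.7 × 10^-5 = 15880

ΔV_u / ΔV_c ≈ 15900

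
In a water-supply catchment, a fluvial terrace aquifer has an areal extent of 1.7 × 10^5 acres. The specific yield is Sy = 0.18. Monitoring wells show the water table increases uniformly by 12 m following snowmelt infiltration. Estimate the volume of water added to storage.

ΔV ≈ 1.49 × 10^9 m³

A = 1.7 × 10^5 acres = 6.88 × 10^8 m²
ΔV = Sy × A × Δh = 0.18 × 6.88 × 10^8 m² × 12 m = 1.486 × 10^9 m³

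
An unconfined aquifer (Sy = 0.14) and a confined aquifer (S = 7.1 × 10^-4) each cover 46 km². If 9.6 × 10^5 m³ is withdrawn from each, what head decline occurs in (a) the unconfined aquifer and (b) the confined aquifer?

Δh_u ≈ 0.149 m; Δh_c ≈ 29.4 m

A = 46 km² = 4.6 × 10^7 m²
Unconfined: Δh_u = ΔV/(Sy·A) = 9.6 × 10^5/(0.14 × 4.6 × 10^7) = 0.1491 m
Confined: Δh_c = ΔV/(S·A) = 9.6 × 10^5/(7.1 × 10^-4 × 4.6 × 10^7) = 29.39 m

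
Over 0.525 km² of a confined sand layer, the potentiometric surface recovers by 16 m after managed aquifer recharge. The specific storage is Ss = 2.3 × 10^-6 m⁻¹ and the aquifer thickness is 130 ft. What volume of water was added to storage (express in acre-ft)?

ΔV ≈ 0.621 acre-ft

b = 130 ft = 39.62 m
S = Ss × b = 2.3 × 10^-6 m⁻¹ × 39.62 m = 9.114 × 10^-5
A = 0.525 km² = 5.25 × 10^5 m²
ΔV = S × A × Δh = 9.114 × 10^-5 × 5.25 × 10^5 m² × 16 m = 765.5 m³
ΔV = 765.5 m³ = 0.6206 acre-ft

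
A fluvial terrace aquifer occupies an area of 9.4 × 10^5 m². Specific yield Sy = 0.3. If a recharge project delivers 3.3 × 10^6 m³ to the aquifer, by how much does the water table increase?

Δh ≈ 11.7 m

Δh = ΔV / (Sy × A) = 3.3 × 10^6 m³ / (0.3 × 9.4 × 10^5 m²) = 11.7 m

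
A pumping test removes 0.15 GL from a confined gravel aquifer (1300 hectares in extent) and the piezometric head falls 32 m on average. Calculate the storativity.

S ≈ 3.6 × 10^-4

A = 1300 hectares = 1.3 × 10^7 m²
ΔV = 0.15 GL = 1.5 × 10^5 m³
S = ΔV / (A × Δh) = 1.5 × 10^5 m³ / (1.3 × 10^7 m² × 32 m) = 3.606 × 10^-4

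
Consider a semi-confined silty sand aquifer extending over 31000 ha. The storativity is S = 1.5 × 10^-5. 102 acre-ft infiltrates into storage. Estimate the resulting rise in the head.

Δh ≈ 27.1 m

A = 31000 ha = 3.1 × 10^8 m²
ΔV = 102 acre-ft = 1.258 × 10^5 m³
Δh = ΔV / (S × A) = 1.258 × 10^5 m³ / (1.5 × 10^-5 × 3.1 × 10^8 m²) = 27.06 m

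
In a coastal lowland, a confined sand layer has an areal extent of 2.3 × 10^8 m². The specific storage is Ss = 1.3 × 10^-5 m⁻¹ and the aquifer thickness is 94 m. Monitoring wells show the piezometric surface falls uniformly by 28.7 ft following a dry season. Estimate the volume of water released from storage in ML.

S = Ss × b = 1.3 × 10^-5 m⁻¹ × 94 m = 1.222 × 10^-3
Δh = 28.7 ft = 8.748 m
ΔV = S × A × Δh = 0.001222 × 2.3 × 10^8 m² × 8.748 m = 2.459 × 10^6 m³
ΔV = 2.459 × 10^6 m³ = 2459 ML

ΔV ≈ 2460 ML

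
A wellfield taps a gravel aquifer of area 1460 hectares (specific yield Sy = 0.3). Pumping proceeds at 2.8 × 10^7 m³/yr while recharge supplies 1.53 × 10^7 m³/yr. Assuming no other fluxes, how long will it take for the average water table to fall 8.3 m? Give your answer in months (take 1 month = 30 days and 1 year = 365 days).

t ≈ 34.8 months

A = 1460 hectares = 1.46 × 10^7 m²
ΔV = Sy × A × Δh = 0.3 × 1.46 × 10^7 × 8.3 = 3.635 × 10^7 m³
Net withdrawal = 2.8 × 10^7 − 1.53 × 10^7 = 1.27 × 10^7 m³/yr = 34790 m³/d
t = ΔV / Q = 3.635 × 10^7 m³ / 34790 m³/d = 1045 d
t = 1045 d ≈ 34.83 months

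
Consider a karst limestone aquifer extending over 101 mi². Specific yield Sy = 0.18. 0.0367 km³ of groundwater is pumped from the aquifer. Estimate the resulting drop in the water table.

Δh ≈ 0.779 m

A = 101 mi² = 2.616 × 10^8 m²
ΔV = 0.0367 km³ = 3.67 × 10^7 m³
Δh = ΔV / (Sy × A) = 3.67 × 10^7 m³ / (0.18 × 2.616 × 10^8 m²) = 0.7794 m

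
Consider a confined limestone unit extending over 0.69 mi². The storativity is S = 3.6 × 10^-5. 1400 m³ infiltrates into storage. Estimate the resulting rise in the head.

Δh ≈ 21.8 m

A = 0.69 mi² = 1.787 × 10^6 m²
Δh = ΔV / (S × A) = 1400 m³ / (3.6 × 10^-5 × 1.787 × 10^6 m²) = 21.76 m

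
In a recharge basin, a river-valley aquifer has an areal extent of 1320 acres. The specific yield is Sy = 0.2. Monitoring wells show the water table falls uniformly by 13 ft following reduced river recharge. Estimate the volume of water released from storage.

A = 1320 acres = 5.342 × 10^6 m²
Δh = 13 ft = 3.962 m
ΔV = Sy × A × Δh = 0.2 × 5.342 × 10^6 m² × 3.962 m = 4.233 × 10^6 m³

ΔV ≈ 4.23 × 10^6 m³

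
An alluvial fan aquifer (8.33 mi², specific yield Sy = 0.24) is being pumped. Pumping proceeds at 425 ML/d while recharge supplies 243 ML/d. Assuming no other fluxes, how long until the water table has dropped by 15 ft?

t ≈ 130 days

A = 8.33 mi² = 2.157 × 10^7 m²
Δh = 15 ft = 4.572 m
ΔV = Sy × A × Δh = 0.24 × 2.157 × 10^7 × 4.572 = 2.367 × 10^7 m³
Net withdrawal = 425 − 243 = 182 ML/d = 1.82 × 10^5 m³/d
t = ΔV / Q = 2.367 × 10^7 m³ / 1.82 × 10^5 m³/d = 130.1 d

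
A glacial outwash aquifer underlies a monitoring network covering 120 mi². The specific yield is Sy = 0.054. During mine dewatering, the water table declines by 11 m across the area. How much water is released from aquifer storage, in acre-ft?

ΔV ≈ 1.5 × 10^5 acre-ft

A = 120 mi² = 3.108 × 10^8 m²
ΔV = Sy × A × Δh = 0.054 × 3.108 × 10^8 m² × 11 m = 1.846 × 10^8 m³
ΔV = 1.846 × 10^8 m³ = 1.497 × 10^5 acre-ft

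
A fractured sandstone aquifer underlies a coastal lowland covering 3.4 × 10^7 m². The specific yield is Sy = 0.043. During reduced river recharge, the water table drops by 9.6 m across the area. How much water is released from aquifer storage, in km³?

ΔV ≈ 0.014 km³

ΔV = Sy × A × Δh = 0.043 × 3.4 × 10^7 m² × 9.6 m = 1.404 × 10^7 m³
ΔV = 1.404 × 10^7 m³ = 0.01404 km³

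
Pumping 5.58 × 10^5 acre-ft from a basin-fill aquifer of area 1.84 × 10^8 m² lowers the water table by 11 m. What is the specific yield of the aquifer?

ΔV = 5.58 × 10^5 acre-ft = 6.883 × 10^8 m³
Sy = ΔV / (A × Δh) = 6.883 × 10^8 m³ / (1.84 × 10^8 m² × 11 m) = 0.3401

Sy ≈ 0.34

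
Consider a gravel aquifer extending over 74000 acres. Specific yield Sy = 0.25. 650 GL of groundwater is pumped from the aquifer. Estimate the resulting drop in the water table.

Δh ≈ 8.68 m

A = 74000 acres = 2.995 × 10^8 m²
ΔV = 650 GL = 6.5 × 10^8 m³
Δh = ΔV / (Sy × A) = 6.5 × 10^8 m³ / (0.25 × 2.995 × 10^8 m²) = 8.682 m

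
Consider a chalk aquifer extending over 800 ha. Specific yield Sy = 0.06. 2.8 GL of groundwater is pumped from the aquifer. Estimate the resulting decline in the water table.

A = 800 ha = 8 × 10^6 m²
ΔV = 2.8 GL = 2.8 × 10^6 m³
Δh = ΔV / (Sy × A) = 2.8 × 10^6 m³ / (0.06 × 8 × 10^6 m²) = 5.833 m

Δh ≈ 5.83 m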